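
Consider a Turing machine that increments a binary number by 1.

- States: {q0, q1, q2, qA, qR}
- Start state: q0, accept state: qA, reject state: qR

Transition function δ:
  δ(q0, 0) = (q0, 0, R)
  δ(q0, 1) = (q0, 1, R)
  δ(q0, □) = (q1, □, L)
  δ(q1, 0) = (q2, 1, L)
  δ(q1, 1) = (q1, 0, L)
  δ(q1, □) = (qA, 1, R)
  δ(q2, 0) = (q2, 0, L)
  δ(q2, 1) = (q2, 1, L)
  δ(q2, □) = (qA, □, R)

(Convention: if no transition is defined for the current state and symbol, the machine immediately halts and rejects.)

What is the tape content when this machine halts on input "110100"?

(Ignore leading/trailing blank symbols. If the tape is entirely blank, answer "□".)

Execution trace:
Initial: [q0]110100
Step 1: δ(q0, 1) = (q0, 1, R) → 1[q0]10100
Step 2: δ(q0, 1) = (q0, 1, R) → 11[q0]0100
Step 3: δ(q0, 0) = (q0, 0, R) → 110[q0]100
Step 4: δ(q0, 1) = (q0, 1, R) → 1101[q0]00
Step 5: δ(q0, 0) = (q0, 0, R) → 11010[q0]0
Step 6: δ(q0, 0) = (q0, 0, R) → 110100[q0]□
Step 7: δ(q0, □) = (q1, □, L) → 11010[q1]0□
Step 8: δ(q1, 0) = (q2, 1, L) → 1101[q2]01□
Step 9: δ(q2, 0) = (q2, 0, L) → 110[q2]101□
Step 10: δ(q2, 1) = (q2, 1, L) → 11[q2]0101□
Step 11: δ(q2, 0) = (q2, 0, L) → 1[q2]10101□
Step 12: δ(q2, 1) = (q2, 1, L) → [q2]110101□
Step 13: δ(q2, 1) = (q2, 1, L) → [q2]□110101□
Step 14: δ(q2, □) = (qA, □, R) → □[qA]110101□

The machine reaches the accept state qA and halts.

Final tape (ignoring leading/trailing blanks): 110101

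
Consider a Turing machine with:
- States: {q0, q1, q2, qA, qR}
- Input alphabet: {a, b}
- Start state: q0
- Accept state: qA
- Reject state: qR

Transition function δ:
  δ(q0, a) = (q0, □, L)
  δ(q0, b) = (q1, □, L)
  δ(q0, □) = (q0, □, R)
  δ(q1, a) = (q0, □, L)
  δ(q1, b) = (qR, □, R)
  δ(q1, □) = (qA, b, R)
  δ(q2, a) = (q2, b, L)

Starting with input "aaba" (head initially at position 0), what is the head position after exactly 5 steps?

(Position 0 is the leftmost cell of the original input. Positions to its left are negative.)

Execution trace (head position shown):
Step 0: [q0]aaba  (head at position 0)
Step 1: move left → [q0]□□aba  (head at position -1)
Step 2: move right → □[q0]□aba  (head at position 0)
Step 3: move right → □□[q0]aba  (head at position 1)
Step 4: move left → □[q0]□□ba  (head at position 0)
Step 5: move right → □□[q0]□ba  (head at position 1)

After 5 steps, the head is at position 1.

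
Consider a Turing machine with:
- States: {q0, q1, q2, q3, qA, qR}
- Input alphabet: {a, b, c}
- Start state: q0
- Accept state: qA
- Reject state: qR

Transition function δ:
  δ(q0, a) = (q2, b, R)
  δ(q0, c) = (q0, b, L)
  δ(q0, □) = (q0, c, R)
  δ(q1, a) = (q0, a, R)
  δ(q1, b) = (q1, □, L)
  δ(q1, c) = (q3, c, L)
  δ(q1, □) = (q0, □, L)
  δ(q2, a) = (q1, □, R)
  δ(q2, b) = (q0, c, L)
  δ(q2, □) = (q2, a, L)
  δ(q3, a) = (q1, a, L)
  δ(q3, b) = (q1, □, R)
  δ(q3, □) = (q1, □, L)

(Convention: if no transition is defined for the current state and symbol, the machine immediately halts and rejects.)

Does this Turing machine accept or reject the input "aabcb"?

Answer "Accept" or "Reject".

Execution trace:
Initial: [q0]aabcb
Step 1: δ(q0, a) = (q2, b, R) → b[q2]abcb
Step 2: δ(q2, a) = (q1, □, R) → b□[q1]bcb
Step 3: δ(q1, b) = (q1, □, L) → b[q1]□□cb
Step 4: δ(q1, □) = (q0, □, L) → [q0]b□□cb

No transition is defined for δ(q0, b). By convention the machine halts and rejects.

Answer: Reject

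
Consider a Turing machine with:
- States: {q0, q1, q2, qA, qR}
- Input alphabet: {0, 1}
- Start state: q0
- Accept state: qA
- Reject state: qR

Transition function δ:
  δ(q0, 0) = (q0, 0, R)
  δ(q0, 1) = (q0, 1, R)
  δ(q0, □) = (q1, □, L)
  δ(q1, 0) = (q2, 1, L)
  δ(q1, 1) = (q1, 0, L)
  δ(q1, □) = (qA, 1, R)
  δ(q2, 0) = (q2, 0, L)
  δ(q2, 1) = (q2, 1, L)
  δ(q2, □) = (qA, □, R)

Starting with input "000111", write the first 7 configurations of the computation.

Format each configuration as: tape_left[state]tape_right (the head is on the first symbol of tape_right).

Transitions applied:
Step 1: δ(q0, 0) = (q0, 0, R)
Step 2: δ(q0, 0) = (q0, 0, R)
Step 3: δ(q0, 0) = (q0, 0, R)
Step 4: δ(q0, 1) = (q0, 1, R)
Step 5: δ(q0, 1) = (q0, 1, R)
Step 6: δ(q0, 1) = (q0, 1, R)

The first 7 configurations are:
[q0]000111 ⊢ 0[q0]00111 ⊢ 00[q0]0111 ⊢ 000[q0]111 ⊢ 0001[q0]11 ⊢ 00011[q0]1 ⊢ 000111[q0]□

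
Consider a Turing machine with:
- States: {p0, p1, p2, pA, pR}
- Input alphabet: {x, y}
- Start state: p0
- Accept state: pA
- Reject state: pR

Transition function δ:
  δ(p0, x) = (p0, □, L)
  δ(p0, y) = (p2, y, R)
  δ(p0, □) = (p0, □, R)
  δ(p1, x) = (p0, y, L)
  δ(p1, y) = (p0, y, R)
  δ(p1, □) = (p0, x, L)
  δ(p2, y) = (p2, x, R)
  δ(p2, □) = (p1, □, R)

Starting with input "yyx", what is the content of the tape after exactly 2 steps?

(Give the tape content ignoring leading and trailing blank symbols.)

Execution trace:
Initial: [p0]yyx
Step 1: δ(p0, y) = (p2, y, R) → y[p2]yx
Step 2: δ(p2, y) = (p2, x, R) → yx[p2]x

No transition is defined for δ(p2, x). By convention the machine halts and rejects.

After 2 steps, the tape (ignoring leading/trailing blanks) is: yxx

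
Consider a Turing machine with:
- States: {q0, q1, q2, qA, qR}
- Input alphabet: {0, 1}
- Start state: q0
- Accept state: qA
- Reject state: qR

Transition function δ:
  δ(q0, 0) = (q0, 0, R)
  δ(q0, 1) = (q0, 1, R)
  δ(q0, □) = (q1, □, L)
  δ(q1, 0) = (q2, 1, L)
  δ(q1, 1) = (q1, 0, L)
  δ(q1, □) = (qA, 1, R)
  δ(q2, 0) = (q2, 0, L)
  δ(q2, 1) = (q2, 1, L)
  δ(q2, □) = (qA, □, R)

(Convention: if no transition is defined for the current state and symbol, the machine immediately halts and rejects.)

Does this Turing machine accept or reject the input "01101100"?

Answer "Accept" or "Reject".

Execution trace:
Initial: [q0]01101100
Step 1: δ(q0, 0) = (q0, 0, R) → 0[q0]1101100
Step 2: δ(q0, 1) = (q0, 1, R) → 01[q0]101100
Step 3: δ(q0, 1) = (q0, 1, R) → 011[q0]01100
Step 4: δ(q0, 0) = (q0, 0, R) → 0110[q0]1100
Step 5: δ(q0, 1) = (q0, 1, R) → 01101[q0]100
Step 6: δ(q0, 1) = (q0, 1, R) → 011011[q0]00
Step 7: δ(q0, 0) = (q0, 0, R) → 0110110[q0]0
Step 8: δ(q0, 0) = (q0, 0, R) → 01101100[q0]□
Step 9: δ(q0, □) = (q1, □, L) → 0110110[q1]0□
Step 10: δ(q1, 0) = (q2, 1, L) → 011011[q2]01□
Step 11: δ(q2, 0) = (q2, 0, L) → 01101[q2]101□
Step 12: δ(q2, 1) = (q2, 1, L) → 0110[q2]1101□
Step 13: δ(q2, 1) = (q2, 1, L) → 011[q2]01101□
Step 14: δ(q2, 0) = (q2, 0, L) → 01[q2]101101□
Step 15: δ(q2, 1) = (q2, 1, L) → 0[q2]1101101□
Step 16: δ(q2, 1) = (q2, 1, L) → [q2]01101101□
Step 17: δ(q2, 0) = (q2, 0, L) → [q2]□01101101□
Step 18: δ(q2, □) = (qA, □, R) → □[qA]01101101□

The machine reaches the accept state qA and halts.

Answer: Accept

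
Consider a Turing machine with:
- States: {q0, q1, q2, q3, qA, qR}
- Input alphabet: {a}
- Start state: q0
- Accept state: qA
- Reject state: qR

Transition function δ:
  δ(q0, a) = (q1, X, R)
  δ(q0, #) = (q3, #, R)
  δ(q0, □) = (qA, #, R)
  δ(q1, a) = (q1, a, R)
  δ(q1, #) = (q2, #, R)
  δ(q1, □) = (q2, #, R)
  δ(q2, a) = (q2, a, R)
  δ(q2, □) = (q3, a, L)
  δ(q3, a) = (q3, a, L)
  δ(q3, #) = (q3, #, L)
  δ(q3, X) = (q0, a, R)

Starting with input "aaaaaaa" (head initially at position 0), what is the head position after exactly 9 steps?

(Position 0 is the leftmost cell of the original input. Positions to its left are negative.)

Execution trace (head position shown):
Step 0: [q0]aaaaaaa  (head at position 0)
Step 1: move right → X[q1]aaaaaa  (head at position 1)
Step 2: move right → Xa[q1]aaaaa  (head at position 2)
Step 3: move right → Xaa[q1]aaaa  (head at position 3)
Step 4: move right → Xaaa[q1]aaa  (head at position 4)
Step 5: move right → Xaaaa[q1]aa  (head at position 5)
Step 6: move right → Xaaaaa[q1]a  (head at position 6)
Step 7: move right → Xaaaaaa[q1]□  (head at position 7)
Step 8: move right → Xaaaaaa#[q2]□  (head at position 8)
Step 9: move left → Xaaaaaa[q3]#a  (head at position 7)

After 9 steps, the head is at position 7.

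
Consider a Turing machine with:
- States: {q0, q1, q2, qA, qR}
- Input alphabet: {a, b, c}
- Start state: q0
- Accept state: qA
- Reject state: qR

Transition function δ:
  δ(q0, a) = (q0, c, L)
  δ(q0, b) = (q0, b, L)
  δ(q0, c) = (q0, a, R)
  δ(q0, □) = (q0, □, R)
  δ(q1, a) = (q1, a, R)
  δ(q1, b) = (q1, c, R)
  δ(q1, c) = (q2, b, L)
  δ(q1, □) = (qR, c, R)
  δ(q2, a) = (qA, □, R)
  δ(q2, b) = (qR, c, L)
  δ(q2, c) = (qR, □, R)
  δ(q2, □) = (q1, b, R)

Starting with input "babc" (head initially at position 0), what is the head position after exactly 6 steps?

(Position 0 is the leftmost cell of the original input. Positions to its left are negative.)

Execution trace (head position shown):
Step 0: [q0]babc  (head at position 0)
Step 1: move left → [q0]□babc  (head at position -1)
Step 2: move right → □[q0]babc  (head at position 0)
Step 3: move left → [q0]□babc  (head at position -1)
Step 4: move right → □[q0]babc  (head at position 0)
Step 5: move left → [q0]□babc  (head at position -1)
Step 6: move right → □[q0]babc  (head at position 0)

After 6 steps, the head is at position 0.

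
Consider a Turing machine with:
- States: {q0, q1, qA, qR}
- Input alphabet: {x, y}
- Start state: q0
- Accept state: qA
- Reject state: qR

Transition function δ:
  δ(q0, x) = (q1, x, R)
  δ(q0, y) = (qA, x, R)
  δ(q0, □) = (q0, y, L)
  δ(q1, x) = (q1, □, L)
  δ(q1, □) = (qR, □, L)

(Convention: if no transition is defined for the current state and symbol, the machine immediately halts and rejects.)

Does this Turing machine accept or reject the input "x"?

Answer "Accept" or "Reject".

Execution trace:
Initial: [q0]x
Step 1: δ(q0, x) = (q1, x, R) → x[q1]□
Step 2: δ(q1, □) = (qR, □, L) → [qR]x□

The machine reaches the reject state qR and halts.

Answer: Reject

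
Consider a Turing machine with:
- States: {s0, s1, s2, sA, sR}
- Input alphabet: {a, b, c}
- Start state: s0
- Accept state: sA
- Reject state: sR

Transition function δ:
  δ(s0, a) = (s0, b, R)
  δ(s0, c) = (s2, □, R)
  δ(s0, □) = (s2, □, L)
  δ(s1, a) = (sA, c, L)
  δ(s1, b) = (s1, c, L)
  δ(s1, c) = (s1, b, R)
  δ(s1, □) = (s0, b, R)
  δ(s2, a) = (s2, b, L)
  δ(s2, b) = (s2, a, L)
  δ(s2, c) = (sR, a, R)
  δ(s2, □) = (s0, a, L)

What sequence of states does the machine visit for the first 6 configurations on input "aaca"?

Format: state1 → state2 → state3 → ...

Execution trace:
Initial: [s0]aaca
Step 1: δ(s0, a) = (s0, b, R) → b[s0]aca
Step 2: δ(s0, a) = (s0, b, R) → bb[s0]ca
Step 3: δ(s0, c) = (s2, □, R) → bb□[s2]a
Step 4: δ(s2, a) = (s2, b, L) → bb[s2]□b
Step 5: δ(s2, □) = (s0, a, L) → b[s0]bab

No transition is defined for δ(s0, b). By convention the machine halts and rejects.

State sequence: s0 → s0 → s0 → s2 → s2 → s0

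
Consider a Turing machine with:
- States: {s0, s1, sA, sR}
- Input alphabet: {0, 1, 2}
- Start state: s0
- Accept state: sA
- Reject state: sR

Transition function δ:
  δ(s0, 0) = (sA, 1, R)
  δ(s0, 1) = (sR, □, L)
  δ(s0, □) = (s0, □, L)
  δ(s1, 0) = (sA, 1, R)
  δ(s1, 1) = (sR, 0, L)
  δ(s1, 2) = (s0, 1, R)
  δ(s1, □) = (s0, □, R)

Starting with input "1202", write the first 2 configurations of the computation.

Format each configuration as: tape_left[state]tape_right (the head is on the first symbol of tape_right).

Transitions applied:
Step 1: δ(s0, 1) = (sR, □, L)

The first 2 configurations are:
[s0]1202 ⊢ [sR]□□202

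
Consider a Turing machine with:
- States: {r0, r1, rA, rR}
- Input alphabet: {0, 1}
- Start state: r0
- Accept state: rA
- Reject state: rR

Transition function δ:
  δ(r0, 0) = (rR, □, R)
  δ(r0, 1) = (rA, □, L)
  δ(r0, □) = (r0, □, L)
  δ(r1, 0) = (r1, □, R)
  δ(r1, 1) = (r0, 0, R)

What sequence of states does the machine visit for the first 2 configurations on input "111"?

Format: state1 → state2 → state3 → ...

Execution trace:
Initial: [r0]111
Step 1: δ(r0, 1) = (rA, □, L) → [rA]□□11

The machine reaches the accept state rA and halts.

State sequence: r0 → rA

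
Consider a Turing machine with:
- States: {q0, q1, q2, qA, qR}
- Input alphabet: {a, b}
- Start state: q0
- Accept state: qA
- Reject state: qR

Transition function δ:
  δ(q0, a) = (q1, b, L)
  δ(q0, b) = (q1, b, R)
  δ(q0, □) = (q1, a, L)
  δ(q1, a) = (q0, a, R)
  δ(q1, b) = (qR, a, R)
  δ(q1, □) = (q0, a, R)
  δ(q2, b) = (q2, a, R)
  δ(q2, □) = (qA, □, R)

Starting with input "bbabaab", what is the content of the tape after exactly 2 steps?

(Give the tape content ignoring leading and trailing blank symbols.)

Execution trace:
Initial: [q0]bbabaab
Step 1: δ(q0, b) = (q1, b, R) → b[q1]babaab
Step 2: δ(q1, b) = (qR, a, R) → ba[qR]abaab

The machine reaches the reject state qR and halts.

After 2 steps, the tape (ignoring leading/trailing blanks) is: baabaab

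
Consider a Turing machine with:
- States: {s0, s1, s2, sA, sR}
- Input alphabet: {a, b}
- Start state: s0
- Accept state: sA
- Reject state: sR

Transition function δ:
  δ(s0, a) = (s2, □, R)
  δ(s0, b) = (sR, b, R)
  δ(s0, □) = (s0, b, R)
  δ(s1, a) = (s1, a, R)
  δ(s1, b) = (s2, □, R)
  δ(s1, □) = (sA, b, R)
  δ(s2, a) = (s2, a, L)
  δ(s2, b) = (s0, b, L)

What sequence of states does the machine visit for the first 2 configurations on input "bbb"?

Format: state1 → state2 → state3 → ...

Execution trace:
Initial: [s0]bbb
Step 1: δ(s0, b) = (sR, b, R) → b[sR]bb

The machine reaches the reject state sR and halts.

State sequence: s0 → sR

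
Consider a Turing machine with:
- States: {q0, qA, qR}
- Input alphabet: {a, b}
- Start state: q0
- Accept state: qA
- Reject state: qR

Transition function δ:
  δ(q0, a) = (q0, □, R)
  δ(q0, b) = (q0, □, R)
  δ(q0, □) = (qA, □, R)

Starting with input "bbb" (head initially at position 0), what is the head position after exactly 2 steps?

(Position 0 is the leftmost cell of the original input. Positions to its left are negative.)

Execution trace (head position shown):
Step 0: [q0]bbb  (head at position 0)
Step 1: move right → □[q0]bb  (head at position 1)
Step 2: move right → □□[q0]b  (head at position 2)

After 2 steps, the head is at position 2.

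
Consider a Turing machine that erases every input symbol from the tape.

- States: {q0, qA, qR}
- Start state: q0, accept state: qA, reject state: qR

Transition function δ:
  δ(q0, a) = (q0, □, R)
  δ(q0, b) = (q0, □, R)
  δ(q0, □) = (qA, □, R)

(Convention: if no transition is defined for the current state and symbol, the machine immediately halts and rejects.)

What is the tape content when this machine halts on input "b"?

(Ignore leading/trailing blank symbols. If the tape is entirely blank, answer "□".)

Execution trace:
Initial: [q0]b
Step 1: δ(q0, b) = (q0, □, R) → □[q0]□
Step 2: δ(q0, □) = (qA, □, R) → □□[qA]□

The machine reaches the accept state qA and halts.

Final tape (ignoring leading/trailing blanks): □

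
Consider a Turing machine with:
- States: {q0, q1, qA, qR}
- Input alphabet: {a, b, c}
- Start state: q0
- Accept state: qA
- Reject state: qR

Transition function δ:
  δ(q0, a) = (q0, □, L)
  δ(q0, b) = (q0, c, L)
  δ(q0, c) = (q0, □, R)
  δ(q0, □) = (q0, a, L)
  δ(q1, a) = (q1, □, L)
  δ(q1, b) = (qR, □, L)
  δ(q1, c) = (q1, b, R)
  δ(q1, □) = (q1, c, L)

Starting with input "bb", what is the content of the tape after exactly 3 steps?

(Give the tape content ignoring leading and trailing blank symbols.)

Execution trace:
Initial: [q0]bb
Step 1: δ(q0, b) = (q0, c, L) → [q0]□cb
Step 2: δ(q0, □) = (q0, a, L) → [q0]□acb
Step 3: δ(q0, □) = (q0, a, L) → [q0]□aacb

After 3 steps, the tape (ignoring leading/trailing blanks) is: aacb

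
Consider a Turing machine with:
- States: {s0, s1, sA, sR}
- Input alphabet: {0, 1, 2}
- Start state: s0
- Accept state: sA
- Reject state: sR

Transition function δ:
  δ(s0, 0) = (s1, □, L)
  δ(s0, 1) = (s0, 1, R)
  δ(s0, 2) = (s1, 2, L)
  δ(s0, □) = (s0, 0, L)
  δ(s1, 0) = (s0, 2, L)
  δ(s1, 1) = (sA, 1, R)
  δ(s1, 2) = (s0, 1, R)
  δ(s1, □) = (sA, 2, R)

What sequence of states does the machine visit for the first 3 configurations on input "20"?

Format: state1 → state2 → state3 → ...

Execution trace:
Initial: [s0]20
Step 1: δ(s0, 2) = (s1, 2, L) → [s1]□20
Step 2: δ(s1, □) = (sA, 2, R) → 2[sA]20

The machine reaches the accept state sA and halts.

State sequence: s0 → s1 → sA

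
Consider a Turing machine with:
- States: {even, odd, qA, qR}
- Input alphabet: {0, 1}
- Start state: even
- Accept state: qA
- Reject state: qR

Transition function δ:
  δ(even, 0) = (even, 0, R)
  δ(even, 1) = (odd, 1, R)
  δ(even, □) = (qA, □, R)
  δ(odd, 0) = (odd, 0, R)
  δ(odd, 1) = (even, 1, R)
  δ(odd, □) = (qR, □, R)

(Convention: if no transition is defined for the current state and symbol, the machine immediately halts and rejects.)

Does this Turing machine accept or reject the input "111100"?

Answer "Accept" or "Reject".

Execution trace:
Initial: [even]111100
Step 1: δ(even, 1) = (odd, 1, R) → 1[odd]11100
Step 2: δ(odd, 1) = (even, 1, R) → 11[even]1100
Step 3: δ(even, 1) = (odd, 1, R) → 111[odd]100
Step 4: δ(odd, 1) = (even, 1, R) → 1111[even]00
Step 5: δ(even, 0) = (even, 0, R) → 11110[even]0
Step 6: δ(even, 0) = (even, 0, R) → 111100[even]□
Step 7: δ(even, □) = (qA, □, R) → 111100□[qA]□

The machine reaches the accept state qA and halts.

Answer: Accept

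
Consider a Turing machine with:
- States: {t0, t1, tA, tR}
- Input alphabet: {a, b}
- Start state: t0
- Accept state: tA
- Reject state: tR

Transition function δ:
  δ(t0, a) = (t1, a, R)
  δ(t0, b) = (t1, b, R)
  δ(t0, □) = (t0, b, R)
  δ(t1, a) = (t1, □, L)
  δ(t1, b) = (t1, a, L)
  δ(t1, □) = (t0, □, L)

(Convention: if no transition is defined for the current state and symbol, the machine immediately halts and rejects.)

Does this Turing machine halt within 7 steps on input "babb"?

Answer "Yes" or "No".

Execution trace:
Initial: [t0]babb
Step 1: δ(t0, b) = (t1, b, R) → b[t1]abb
Step 2: δ(t1, a) = (t1, □, L) → [t1]b□bb
Step 3: δ(t1, b) = (t1, a, L) → [t1]□a□bb
Step 4: δ(t1, □) = (t0, □, L) → [t0]□□a□bb
Step 5: δ(t0, □) = (t0, b, R) → b[t0]□a□bb
Step 6: δ(t0, □) = (t0, b, R) → bb[t0]a□bb
Step 7: δ(t0, a) = (t1, a, R) → bba[t1]□bb

The machine has not reached a halting state after 7 steps.
The machine did not halt within the 7-step bound.

Answer: No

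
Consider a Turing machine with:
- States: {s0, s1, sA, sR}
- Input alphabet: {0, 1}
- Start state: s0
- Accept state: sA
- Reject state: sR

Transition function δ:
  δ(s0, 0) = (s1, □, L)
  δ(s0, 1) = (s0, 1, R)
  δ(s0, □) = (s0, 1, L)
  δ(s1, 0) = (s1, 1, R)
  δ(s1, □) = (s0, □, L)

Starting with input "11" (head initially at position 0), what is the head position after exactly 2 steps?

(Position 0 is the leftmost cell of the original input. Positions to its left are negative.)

Execution trace (head position shown):
Step 0: [s0]11  (head at position 0)
Step 1: move right → 1[s0]1  (head at position 1)
Step 2: move right → 11[s0]□  (head at position 2)

After 2 steps, the head is at position 2.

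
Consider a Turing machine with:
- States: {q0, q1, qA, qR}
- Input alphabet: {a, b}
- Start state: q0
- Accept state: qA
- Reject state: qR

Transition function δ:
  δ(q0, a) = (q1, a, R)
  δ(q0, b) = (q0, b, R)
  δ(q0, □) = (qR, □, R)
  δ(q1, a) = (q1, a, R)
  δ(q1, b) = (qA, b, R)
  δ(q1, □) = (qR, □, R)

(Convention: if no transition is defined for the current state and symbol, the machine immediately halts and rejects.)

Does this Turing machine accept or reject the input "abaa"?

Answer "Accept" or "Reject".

Execution trace:
Initial: [q0]abaa
Step 1: δ(q0, a) = (q1, a, R) → a[q1]baa
Step 2: δ(q1, b) = (qA, b, R) → ab[qA]aa

The machine reaches the accept state qA and halts.

Answer: Accept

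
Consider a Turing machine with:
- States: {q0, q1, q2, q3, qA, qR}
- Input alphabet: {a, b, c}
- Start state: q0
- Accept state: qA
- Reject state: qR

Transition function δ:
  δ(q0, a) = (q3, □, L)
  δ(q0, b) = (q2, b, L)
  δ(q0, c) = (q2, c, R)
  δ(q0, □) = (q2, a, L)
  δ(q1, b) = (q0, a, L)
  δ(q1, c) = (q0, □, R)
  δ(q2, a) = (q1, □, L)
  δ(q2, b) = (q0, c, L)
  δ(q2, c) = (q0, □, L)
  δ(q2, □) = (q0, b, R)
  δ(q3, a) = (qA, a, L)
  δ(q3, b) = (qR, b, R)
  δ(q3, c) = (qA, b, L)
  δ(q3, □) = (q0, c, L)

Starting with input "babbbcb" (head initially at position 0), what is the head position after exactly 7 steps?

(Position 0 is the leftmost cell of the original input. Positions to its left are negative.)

Execution trace (head position shown):
Step 0: [q0]babbbcb  (head at position 0)
Step 1: move left → [q2]□babbbcb  (head at position -1)
Step 2: move right → b[q0]babbbcb  (head at position 0)
Step 3: move left → [q2]bbabbbcb  (head at position -1)
Step 4: move left → [q0]□cbabbbcb  (head at position -2)
Step 5: move left → [q2]□acbabbbcb  (head at position -3)
Step 6: move right → b[q0]acbabbbcb  (head at position -2)
Step 7: move left → [q3]b□cbabbbcb  (head at position -3)

After 7 steps, the head is at position -3.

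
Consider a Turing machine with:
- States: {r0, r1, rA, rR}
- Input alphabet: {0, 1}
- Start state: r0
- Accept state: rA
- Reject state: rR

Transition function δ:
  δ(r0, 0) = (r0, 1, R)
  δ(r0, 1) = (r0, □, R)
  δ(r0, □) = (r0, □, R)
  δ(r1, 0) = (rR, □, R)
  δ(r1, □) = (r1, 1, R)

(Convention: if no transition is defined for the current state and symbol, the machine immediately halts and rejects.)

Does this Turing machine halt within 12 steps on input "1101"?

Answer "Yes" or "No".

Execution trace:
Initial: [r0]1101
Step 1: δ(r0, 1) = (r0, □, R) → □[r0]101
Step 2: δ(r0, 1) = (r0, □, R) → □□[r0]01
Step 3: δ(r0, 0) = (r0, 1, R) → □□1[r0]1
Step 4: δ(r0, 1) = (r0, □, R) → □□1□[r0]□
Step 5: δ(r0, □) = (r0, □, R) → □□1□□[r0]□
Step 6: δ(r0, □) = (r0, □, R) → □□1□□□[r0]□
Step 7: δ(r0, □) = (r0, □, R) → □□1□□□□[r0]□
Step 8: δ(r0, □) = (r0, □, R) → □□1□□□□□[r0]□
Step 9: δ(r0, □) = (r0, □, R) → □□1□□□□□□[r0]□
Step 10: δ(r0, □) = (r0, □, R) → □□1□□□□□□□[r0]□
Step 11: δ(r0, □) = (r0, □, R) → □□1□□□□□□□□[r0]□
Step 12: δ(r0, □) = (r0, □, R) → □□1□□□□□□□□□[r0]□

The machine has not reached a halting state after 12 steps.
The machine did not halt within the 12-step bound.

Answer: No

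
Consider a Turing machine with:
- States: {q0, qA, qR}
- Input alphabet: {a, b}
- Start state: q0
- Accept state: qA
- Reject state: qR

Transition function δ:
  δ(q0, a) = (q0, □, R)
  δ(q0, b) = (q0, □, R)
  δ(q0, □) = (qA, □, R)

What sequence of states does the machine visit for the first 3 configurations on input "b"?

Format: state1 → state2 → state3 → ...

Execution trace:
Initial: [q0]b
Step 1: δ(q0, b) = (q0, □, R) → □[q0]□
Step 2: δ(q0, □) = (qA, □, R) → □□[qA]□

The machine reaches the accept state qA and halts.

State sequence: q0 → q0 → qA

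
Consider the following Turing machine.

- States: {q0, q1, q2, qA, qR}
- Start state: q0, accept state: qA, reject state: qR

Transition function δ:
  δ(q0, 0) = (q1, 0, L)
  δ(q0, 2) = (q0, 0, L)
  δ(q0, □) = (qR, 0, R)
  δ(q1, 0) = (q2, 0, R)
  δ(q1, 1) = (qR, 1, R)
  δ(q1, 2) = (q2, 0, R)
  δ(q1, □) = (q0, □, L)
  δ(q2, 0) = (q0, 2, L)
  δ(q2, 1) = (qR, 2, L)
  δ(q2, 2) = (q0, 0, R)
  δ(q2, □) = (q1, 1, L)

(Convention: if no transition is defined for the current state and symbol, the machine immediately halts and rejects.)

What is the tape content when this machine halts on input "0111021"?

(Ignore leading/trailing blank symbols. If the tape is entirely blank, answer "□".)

Execution trace:
Initial: [q0]0111021
Step 1: δ(q0, 0) = (q1, 0, L) → [q1]□0111021
Step 2: δ(q1, □) = (q0, □, L) → [q0]□□0111021
Step 3: δ(q0, □) = (qR, 0, R) → 0[qR]□0111021

The machine reaches the reject state qR and halts.

Final tape (ignoring leading/trailing blanks): 0□0111021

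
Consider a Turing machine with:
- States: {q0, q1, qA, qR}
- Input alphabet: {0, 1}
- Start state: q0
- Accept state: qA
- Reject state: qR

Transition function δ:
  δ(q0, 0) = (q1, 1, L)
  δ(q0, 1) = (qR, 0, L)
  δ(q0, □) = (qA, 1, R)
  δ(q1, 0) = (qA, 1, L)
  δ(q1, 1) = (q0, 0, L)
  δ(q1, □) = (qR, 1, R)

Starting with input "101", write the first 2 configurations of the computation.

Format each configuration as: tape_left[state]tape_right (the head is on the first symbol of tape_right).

Transitions applied:
Step 1: δ(q0, 1) = (qR, 0, L)

The first 2 configurations are:
[q0]101 ⊢ [qR]□001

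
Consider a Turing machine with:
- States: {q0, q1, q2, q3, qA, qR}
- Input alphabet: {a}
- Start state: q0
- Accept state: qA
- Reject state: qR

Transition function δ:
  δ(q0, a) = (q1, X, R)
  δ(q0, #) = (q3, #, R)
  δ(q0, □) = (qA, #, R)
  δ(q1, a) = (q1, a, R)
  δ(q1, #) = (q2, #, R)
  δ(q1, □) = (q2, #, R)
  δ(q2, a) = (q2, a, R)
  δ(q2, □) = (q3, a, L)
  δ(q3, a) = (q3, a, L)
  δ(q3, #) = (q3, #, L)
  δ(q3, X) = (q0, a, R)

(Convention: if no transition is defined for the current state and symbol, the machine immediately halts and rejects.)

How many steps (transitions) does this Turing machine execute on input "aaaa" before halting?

Execution trace:
Initial: [q0]aaaa
Step 1: δ(q0, a) = (q1, X, R) → X[q1]aaa
Step 2: δ(q1, a) = (q1, a, R) → Xa[q1]aa
Step 3: δ(q1, a) = (q1, a, R) → Xaa[q1]a
Step 4: δ(q1, a) = (q1, a, R) → Xaaa[q1]□
Step 5: δ(q1, □) = (q2, #, R) → Xaaa#[q2]□
Step 6: δ(q2, □) = (q3, a, L) → Xaaa[q3]#a
Step 7: δ(q3, #) = (q3, #, L) → Xaa[q3]a#a
Step 8: δ(q3, a) = (q3, a, L) → Xa[q3]aa#a
Step 9: δ(q3, a) = (q3, a, L) → X[q3]aaa#a
Step 10: δ(q3, a) = (q3, a, L) → [q3]Xaaa#a
Step 11: δ(q3, X) = (q0, a, R) → a[q0]aaa#a
Step 12: δ(q0, a) = (q1, X, R) → aX[q1]aa#a
Step 13: δ(q1, a) = (q1, a, R) → aXa[q1]a#a
Step 14: δ(q1, a) = (q1, a, R) → aXaa[q1]#a
Step 15: δ(q1, #) = (q2, #, R) → aXaa#[q2]a
Step 16: δ(q2, a) = (q2, a, R) → aXaa#a[q2]□
Step 17: δ(q2, □) = (q3, a, L) → aXaa#[q3]aa
Step 18: δ(q3, a) = (q3, a, L) → aXaa[q3]#aa
Step 19: δ(q3, #) = (q3, #, L) → aXa[q3]a#aa
Step 20: δ(q3, a) = (q3, a, L) → aX[q3]aa#aa
Step 21: δ(q3, a) = (q3, a, L) → a[q3]Xaa#aa
Step 22: δ(q3, X) = (q0, a, R) → aa[q0]aa#aa
Step 23: δ(q0, a) = (q1, X, R) → aaX[q1]a#aa
Step 24: δ(q1, a) = (q1, a, R) → aaXa[q1]#aa
Step 25: δ(q1, #) = (q2, #, R) → aaXa#[q2]aa
Step 26: δ(q2, a) = (q2, a, R) → aaXa#a[q2]a
Step 27: δ(q2, a) = (q2, a, R) → aaXa#aa[q2]□
Step 28: δ(q2, □) = (q3, a, L) → aaXa#a[q3]aa
Step 29: δ(q3, a) = (q3, a, L) → aaXa#[q3]aaa
Step 30: δ(q3, a) = (q3, a, L) → aaXa[q3]#aaa
Step 31: δ(q3, #) = (q3, #, L) → aaX[q3]a#aaa
Step 32: δ(q3, a) = (q3, a, L) → aa[q3]Xa#aaa
Step 33: δ(q3, X) = (q0, a, R) → aaa[q0]a#aaa
Step 34: δ(q0, a) = (q1, X, R) → aaaX[q1]#aaa
Step 35: δ(q1, #) = (q2, #, R) → aaaX#[q2]aaa
Step 36: δ(q2, a) = (q2, a, R) → aaaX#a[q2]aa
Step 37: δ(q2, a) = (q2, a, R) → aaaX#aa[q2]a
Step 38: δ(q2, a) = (q2, a, R) → aaaX#aaa[q2]□
Step 39: δ(q2, □) = (q3, a, L) → aaaX#aa[q3]aa
Step 40: δ(q3, a) = (q3, a, L) → aaaX#a[q3]aaa
Step 41: δ(q3, a) = (q3, a, L) → aaaX#[q3]aaaa
Step 42: δ(q3, a) = (q3, a, L) → aaaX[q3]#aaaa
Step 43: δ(q3, #) = (q3, #, L) → aaa[q3]X#aaaa
Step 44: δ(q3, X) = (q0, a, R) → aaaa[q0]#aaaa
Step 45: δ(q0, #) = (q3, #, R) → aaaa#[q3]aaaa
Step 46: δ(q3, a) = (q3, a, L) → aaaa[q3]#aaaa
Step 47: δ(q3, #) = (q3, #, L) → aaa[q3]a#aaaa
Step 48: δ(q3, a) = (q3, a, L) → aa[q3]aa#aaaa
Step 49: δ(q3, a) = (q3, a, L) → a[q3]aaa#aaaa
Step 50: δ(q3, a) = (q3, a, L) → [q3]aaaa#aaaa
Step 51: δ(q3, a) = (q3, a, L) → [q3]□aaaa#aaaa

No transition is defined for δ(q3, □). By convention the machine halts and rejects.

The machine executed 51 steps before halting.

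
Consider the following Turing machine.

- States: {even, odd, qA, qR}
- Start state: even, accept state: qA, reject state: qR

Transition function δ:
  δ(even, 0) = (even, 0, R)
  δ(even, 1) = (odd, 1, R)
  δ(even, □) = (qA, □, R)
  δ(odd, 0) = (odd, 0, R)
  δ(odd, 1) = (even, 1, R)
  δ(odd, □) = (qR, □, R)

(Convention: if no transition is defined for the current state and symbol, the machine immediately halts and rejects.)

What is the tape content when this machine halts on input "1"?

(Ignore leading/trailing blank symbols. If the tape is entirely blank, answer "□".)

Execution trace:
Initial: [even]1
Step 1: δ(even, 1) = (odd, 1, R) → 1[odd]□
Step 2: δ(odd, □) = (qR, □, R) → 1□[qR]□

The machine reaches the reject state qR and halts.

Final tape (ignoring leading/trailing blanks): 1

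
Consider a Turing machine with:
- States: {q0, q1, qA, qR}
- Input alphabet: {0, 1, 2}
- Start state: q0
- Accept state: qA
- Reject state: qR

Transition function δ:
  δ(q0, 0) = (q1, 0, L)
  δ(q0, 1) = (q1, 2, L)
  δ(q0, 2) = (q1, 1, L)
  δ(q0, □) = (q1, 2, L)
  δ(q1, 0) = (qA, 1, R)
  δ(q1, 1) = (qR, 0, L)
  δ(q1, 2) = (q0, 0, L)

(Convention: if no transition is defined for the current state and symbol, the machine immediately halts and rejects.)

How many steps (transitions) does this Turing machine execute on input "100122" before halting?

Execution trace:
Initial: [q0]100122
Step 1: δ(q0, 1) = (q1, 2, L) → [q1]□200122

No transition is defined for δ(q1, □). By convention the machine halts and rejects.

The machine executed 1 step before halting.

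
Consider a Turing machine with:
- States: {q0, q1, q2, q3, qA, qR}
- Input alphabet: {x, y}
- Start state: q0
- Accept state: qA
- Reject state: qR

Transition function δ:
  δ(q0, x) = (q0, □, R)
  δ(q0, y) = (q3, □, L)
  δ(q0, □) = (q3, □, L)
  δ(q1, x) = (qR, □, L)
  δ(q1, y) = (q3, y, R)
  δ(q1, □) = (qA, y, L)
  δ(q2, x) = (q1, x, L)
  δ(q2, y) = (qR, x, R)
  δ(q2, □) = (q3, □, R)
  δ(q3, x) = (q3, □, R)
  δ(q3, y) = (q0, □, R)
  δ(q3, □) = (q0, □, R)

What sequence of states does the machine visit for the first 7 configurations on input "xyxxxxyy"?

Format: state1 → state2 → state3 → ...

Execution trace:
Initial: [q0]xyxxxxyy
Step 1: δ(q0, x) = (q0, □, R) → □[q0]yxxxxyy
Step 2: δ(q0, y) = (q3, □, L) → [q3]□□xxxxyy
Step 3: δ(q3, □) = (q0, □, R) → □[q0]□xxxxyy
Step 4: δ(q0, □) = (q3, □, L) → [q3]□□xxxxyy
Step 5: δ(q3, □) = (q0, □, R) → □[q0]□xxxxyy
Step 6: δ(q0, □) = (q3, □, L) → [q3]□□xxxxyy

State sequence: q0 → q0 → q3 → q0 → q3 → q0 → q3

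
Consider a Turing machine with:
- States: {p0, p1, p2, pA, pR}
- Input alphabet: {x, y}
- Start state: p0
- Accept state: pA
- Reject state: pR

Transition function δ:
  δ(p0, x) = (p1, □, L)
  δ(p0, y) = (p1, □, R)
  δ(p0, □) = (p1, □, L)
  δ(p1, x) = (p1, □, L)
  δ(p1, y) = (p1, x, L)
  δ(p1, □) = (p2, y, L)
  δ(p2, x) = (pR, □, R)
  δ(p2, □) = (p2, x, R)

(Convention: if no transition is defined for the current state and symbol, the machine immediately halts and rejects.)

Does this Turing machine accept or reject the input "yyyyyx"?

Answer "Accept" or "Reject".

Execution trace:
Initial: [p0]yyyyyx
Step 1: δ(p0, y) = (p1, □, R) → □[p1]yyyyx
Step 2: δ(p1, y) = (p1, x, L) → [p1]□xyyyx
Step 3: δ(p1, □) = (p2, y, L) → [p2]□yxyyyx
Step 4: δ(p2, □) = (p2, x, R) → x[p2]yxyyyx

No transition is defined for δ(p2, y). By convention the machine halts and rejects.

Answer: Reject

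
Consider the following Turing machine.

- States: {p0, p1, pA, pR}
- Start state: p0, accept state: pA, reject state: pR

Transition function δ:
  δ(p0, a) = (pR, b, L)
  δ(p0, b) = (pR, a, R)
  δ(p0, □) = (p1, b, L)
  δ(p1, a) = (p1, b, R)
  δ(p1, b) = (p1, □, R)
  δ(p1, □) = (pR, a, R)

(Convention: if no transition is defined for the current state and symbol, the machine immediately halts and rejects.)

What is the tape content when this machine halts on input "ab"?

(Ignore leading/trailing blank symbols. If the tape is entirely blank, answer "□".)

Execution trace:
Initial: [p0]ab
Step 1: δ(p0, a) = (pR, b, L) → [pR]□bb

The machine reaches the reject state pR and halts.

Final tape (ignoring leading/trailing blanks): bb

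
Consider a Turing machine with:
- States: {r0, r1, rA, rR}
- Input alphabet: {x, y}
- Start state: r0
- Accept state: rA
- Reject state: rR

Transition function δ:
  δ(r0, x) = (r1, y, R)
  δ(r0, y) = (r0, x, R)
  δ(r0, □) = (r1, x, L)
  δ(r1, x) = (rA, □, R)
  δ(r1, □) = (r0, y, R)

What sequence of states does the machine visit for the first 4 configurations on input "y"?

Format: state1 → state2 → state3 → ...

Execution trace:
Initial: [r0]y
Step 1: δ(r0, y) = (r0, x, R) → x[r0]□
Step 2: δ(r0, □) = (r1, x, L) → [r1]xx
Step 3: δ(r1, x) = (rA, □, R) → □[rA]x

The machine reaches the accept state rA and halts.

State sequence: r0 → r0 → r1 → rA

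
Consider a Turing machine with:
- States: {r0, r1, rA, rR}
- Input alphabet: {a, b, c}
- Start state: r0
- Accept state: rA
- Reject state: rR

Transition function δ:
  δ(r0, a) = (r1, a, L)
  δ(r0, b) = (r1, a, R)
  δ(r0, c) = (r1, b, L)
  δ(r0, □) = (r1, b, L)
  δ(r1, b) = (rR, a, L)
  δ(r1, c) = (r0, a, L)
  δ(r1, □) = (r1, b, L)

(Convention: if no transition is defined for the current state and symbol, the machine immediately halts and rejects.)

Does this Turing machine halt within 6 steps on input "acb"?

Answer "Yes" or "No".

Execution trace:
Initial: [r0]acb
Step 1: δ(r0, a) = (r1, a, L) → [r1]□acb
Step 2: δ(r1, □) = (r1, b, L) → [r1]□bacb
Step 3: δ(r1, □) = (r1, b, L) → [r1]□bbacb
Step 4: δ(r1, □) = (r1, b, L) → [r1]□bbbacb
Step 5: δ(r1, □) = (r1, b, L) → [r1]□bbbbacb
Step 6: δ(r1, □) = (r1, b, L) → [r1]□bbbbbacb

The machine has not reached a halting state after 6 steps.
The machine did not halt within the 6-step bound.

Answer: No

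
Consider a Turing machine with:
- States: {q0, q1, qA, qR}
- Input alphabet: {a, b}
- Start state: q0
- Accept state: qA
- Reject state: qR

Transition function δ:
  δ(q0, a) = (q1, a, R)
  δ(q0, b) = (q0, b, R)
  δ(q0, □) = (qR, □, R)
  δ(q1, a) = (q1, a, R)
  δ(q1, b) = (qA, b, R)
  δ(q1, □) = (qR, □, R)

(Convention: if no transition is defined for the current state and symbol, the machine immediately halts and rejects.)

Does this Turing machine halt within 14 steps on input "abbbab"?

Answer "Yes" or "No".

Execution trace:
Initial: [q0]abbbab
Step 1: δ(q0, a) = (q1, a, R) → a[q1]bbbab
Step 2: δ(q1, b) = (qA, b, R) → ab[qA]bbab

The machine reaches the accept state qA and halts.
The machine halted after 2 steps (within the 14-step bound).

Answer: Yes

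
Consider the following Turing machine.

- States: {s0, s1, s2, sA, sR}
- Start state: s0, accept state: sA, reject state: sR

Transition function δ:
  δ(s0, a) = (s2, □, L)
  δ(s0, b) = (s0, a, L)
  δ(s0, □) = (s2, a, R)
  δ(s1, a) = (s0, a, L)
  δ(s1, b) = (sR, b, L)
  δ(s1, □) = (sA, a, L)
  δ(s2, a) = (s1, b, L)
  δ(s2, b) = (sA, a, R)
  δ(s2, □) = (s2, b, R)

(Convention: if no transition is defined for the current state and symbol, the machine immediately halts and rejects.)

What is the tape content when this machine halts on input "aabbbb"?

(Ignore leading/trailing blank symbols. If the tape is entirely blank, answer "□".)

Execution trace:
Initial: [s0]aabbbb
Step 1: δ(s0, a) = (s2, □, L) → [s2]□□abbbb
Step 2: δ(s2, □) = (s2, b, R) → b[s2]□abbbb
Step 3: δ(s2, □) = (s2, b, R) → bb[s2]abbbb
Step 4: δ(s2, a) = (s1, b, L) → b[s1]bbbbbb
Step 5: δ(s1, b) = (sR, b, L) → [sR]bbbbbbb

The machine reaches the reject state sR and halts.

Final tape (ignoring leading/trailing blanks): bbbbbbb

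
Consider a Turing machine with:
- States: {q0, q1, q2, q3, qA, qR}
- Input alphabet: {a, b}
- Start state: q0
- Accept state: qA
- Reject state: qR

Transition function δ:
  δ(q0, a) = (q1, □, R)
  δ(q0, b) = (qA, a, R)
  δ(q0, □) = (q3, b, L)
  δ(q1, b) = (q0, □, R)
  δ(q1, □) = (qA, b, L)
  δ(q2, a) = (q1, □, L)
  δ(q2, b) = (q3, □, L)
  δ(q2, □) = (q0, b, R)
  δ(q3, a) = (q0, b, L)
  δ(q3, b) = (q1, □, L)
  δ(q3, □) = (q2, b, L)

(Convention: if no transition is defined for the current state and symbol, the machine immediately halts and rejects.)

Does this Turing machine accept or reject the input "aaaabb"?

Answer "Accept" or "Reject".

Execution trace:
Initial: [q0]aaaabb
Step 1: δ(q0, a) = (q1, □, R) → □[q1]aaabb

No transition is defined for δ(q1, a). By convention the machine halts and rejects.

Answer: Reject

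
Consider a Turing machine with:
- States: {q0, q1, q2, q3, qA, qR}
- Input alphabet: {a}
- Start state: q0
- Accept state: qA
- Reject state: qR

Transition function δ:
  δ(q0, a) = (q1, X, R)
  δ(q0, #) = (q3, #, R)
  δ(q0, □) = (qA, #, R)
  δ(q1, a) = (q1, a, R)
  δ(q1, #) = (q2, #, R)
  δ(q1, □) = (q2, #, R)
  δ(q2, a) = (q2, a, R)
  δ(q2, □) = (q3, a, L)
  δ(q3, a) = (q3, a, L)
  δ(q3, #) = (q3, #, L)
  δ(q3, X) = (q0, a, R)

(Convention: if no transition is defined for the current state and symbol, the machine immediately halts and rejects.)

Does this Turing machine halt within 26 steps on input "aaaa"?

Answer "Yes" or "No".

Execution trace:
Initial: [q0]aaaa
Step 1: δ(q0, a) = (q1, X, R) → X[q1]aaa
Step 2: δ(q1, a) = (q1, a, R) → Xa[q1]aa
Step 3: δ(q1, a) = (q1, a, R) → Xaa[q1]a
Step 4: δ(q1, a) = (q1, a, R) → Xaaa[q1]□
Step 5: δ(q1, □) = (q2, #, R) → Xaaa#[q2]□
Step 6: δ(q2, □) = (q3, a, L) → Xaaa[q3]#a
Step 7: δ(q3, #) = (q3, #, L) → Xaa[q3]a#a
Step 8: δ(q3, a) = (q3, a, L) → Xa[q3]aa#a
Step 9: δ(q3, a) = (q3, a, L) → X[q3]aaa#a
Step 10: δ(q3, a) = (q3, a, L) → [q3]Xaaa#a
Step 11: δ(q3, X) = (q0, a, R) → a[q0]aaa#a
Step 12: δ(q0, a) = (q1, X, R) → aX[q1]aa#a
Step 13: δ(q1, a) = (q1, a, R) → aXa[q1]a#a
Step 14: δ(q1, a) = (q1, a, R) → aXaa[q1]#a
Step 15: δ(q1, #) = (q2, #, R) → aXaa#[q2]a
Step 16: δ(q2, a) = (q2, a, R) → aXaa#a[q2]□
Step 17: δ(q2, □) = (q3, a, L) → aXaa#[q3]aa
Step 18: δ(q3, a) = (q3, a, L) → aXaa[q3]#aa
Step 19: δ(q3, #) = (q3, #, L) → aXa[q3]a#aa
Step 20: δ(q3, a) = (q3, a, L) → aX[q3]aa#aa
Step 21: δ(q3, a) = (q3, a, L) → a[q3]Xaa#aa
Step 22: δ(q3, X) = (q0, a, R) → aa[q0]aa#aa
Step 23: δ(q0, a) = (q1, X, R) → aaX[q1]a#aa
Step 24: δ(q1, a) = (q1, a, R) → aaXa[q1]#aa
Step 25: δ(q1, #) = (q2, #, R) → aaXa#[q2]aa
Step 26: δ(q2, a) = (q2, a, R) → aaXa#a[q2]a

The machine has not reached a halting state after 26 steps.
The machine did not halt within the 26-step bound.

Answer: No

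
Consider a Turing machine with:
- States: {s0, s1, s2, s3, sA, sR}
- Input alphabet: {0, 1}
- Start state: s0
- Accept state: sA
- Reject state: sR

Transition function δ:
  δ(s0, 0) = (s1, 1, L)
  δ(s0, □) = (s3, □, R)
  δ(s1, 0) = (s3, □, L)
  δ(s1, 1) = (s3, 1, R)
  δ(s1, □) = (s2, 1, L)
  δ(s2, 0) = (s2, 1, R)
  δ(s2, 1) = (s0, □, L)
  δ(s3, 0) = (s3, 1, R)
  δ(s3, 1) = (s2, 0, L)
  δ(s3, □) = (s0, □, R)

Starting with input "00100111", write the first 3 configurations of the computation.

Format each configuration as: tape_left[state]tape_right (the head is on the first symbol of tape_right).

Transitions applied:
Step 1: δ(s0, 0) = (s1, 1, L)
Step 2: δ(s1, □) = (s2, 1, L)

The first 3 configurations are:
[s0]00100111 ⊢ [s1]□10100111 ⊢ [s2]□110100111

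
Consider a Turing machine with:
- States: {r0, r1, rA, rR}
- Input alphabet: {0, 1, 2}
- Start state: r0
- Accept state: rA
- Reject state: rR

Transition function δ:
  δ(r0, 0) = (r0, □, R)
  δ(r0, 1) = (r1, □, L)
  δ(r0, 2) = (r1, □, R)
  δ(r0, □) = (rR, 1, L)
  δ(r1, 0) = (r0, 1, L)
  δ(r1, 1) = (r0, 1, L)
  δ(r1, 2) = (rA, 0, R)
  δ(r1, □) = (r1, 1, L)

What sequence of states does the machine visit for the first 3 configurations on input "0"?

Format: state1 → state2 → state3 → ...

Execution trace:
Initial: [r0]0
Step 1: δ(r0, 0) = (r0, □, R) → □[r0]□
Step 2: δ(r0, □) = (rR, 1, L) → [rR]□1

The machine reaches the reject state rR and halts.

State sequence: r0 → r0 → rR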